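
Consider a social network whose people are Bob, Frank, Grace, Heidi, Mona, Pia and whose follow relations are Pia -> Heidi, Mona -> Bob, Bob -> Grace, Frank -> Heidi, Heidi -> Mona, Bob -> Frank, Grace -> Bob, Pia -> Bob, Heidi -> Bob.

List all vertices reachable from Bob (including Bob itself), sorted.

Bob, Frank, Grace, Heidi, Mona

Start at Bob.
Its neighbours: Frank, Grace.
Then their neighbours: Heidi.
Then next layer: Mona.
Nothing further is reachable.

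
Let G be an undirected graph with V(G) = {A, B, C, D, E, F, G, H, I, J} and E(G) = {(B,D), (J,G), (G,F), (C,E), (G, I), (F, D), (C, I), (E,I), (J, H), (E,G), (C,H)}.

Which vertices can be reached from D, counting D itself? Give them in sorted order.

Start at D.
Its neighbours: B, F.
Then their neighbours: G.
Then next layer: E, I, J.
Then next layer: C, H.
Nothing further is reachable.

B, C, D, E, F, G, H, I, J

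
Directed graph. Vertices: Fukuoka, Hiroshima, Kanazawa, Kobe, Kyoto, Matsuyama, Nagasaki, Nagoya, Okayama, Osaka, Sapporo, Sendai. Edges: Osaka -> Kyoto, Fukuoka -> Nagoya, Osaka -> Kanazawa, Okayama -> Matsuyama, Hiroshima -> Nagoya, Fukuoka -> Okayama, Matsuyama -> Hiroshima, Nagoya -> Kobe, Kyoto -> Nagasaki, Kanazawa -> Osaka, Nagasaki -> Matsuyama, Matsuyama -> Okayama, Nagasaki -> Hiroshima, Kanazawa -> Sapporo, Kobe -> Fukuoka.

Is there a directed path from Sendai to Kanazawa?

No

Sendai has no outgoing edges, so nothing is reachable from it.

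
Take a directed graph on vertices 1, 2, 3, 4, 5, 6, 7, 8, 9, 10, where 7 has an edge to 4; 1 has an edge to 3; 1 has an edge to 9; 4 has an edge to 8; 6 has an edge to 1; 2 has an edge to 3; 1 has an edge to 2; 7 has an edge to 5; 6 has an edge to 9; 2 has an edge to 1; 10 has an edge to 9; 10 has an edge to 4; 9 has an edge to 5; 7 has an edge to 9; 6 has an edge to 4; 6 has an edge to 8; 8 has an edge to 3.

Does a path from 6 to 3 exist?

Yes

Explore from 6.
Distance 1: reach 1, 4, 8, 9.
Distance 2: reach 2, 3, 5.
Found 3.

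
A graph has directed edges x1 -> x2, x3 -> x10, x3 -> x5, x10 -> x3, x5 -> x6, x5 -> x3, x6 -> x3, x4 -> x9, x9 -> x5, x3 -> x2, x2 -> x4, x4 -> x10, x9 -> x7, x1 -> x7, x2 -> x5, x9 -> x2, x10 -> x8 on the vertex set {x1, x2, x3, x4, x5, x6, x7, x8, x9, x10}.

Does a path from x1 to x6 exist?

Explore from x1.
Distance 1: reach x2, x7.
Distance 2: reach x4, x5.
Distance 3: reach x3, x6, x9, x10.
Found x6.

Yes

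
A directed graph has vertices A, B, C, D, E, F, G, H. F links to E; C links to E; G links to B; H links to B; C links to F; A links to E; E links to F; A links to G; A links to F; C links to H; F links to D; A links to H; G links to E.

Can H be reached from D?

D has no outgoing edges, so nothing is reachable from it.

No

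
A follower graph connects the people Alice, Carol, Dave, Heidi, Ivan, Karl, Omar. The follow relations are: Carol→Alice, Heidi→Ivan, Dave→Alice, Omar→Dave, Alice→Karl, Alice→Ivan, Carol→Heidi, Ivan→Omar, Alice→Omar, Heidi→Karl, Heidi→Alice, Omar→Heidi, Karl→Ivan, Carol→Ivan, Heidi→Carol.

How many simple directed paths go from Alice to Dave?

3

Alice→Ivan→Omar→Dave
Alice→Karl→Ivan→Omar→Dave
Alice→Omar→Dave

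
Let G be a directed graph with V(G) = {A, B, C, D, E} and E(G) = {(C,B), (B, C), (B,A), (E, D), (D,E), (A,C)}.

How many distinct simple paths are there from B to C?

B→A→C
B→C

2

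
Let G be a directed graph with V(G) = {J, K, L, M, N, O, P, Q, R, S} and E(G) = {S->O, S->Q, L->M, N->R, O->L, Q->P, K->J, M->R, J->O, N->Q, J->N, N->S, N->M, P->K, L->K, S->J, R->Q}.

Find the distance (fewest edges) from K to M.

Distance 0: K.
Distance 1: J.
Distance 2: N, O.
Distance 3: L, M, Q, R, S — contains M.

3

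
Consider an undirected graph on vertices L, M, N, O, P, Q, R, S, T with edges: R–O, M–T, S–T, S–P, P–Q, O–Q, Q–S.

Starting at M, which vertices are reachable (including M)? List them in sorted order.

M, O, P, Q, R, S, T

Start at M.
Its neighbours: T.
Then their neighbours: S.
Then next layer: P, Q.
Then next layer: O.
Then next layer: R.
Nothing further is reachable.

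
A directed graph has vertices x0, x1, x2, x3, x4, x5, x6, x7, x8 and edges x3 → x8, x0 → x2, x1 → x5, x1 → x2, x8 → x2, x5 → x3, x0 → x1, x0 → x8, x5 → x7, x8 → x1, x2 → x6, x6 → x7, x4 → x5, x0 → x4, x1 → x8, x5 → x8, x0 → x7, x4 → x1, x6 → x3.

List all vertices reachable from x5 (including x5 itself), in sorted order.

x1, x2, x3, x5, x6, x7, x8

Start at x5.
Its neighbours: x3, x7, x8.
Then their neighbours: x1, x2.
Then next layer: x6.
Nothing further is reachable.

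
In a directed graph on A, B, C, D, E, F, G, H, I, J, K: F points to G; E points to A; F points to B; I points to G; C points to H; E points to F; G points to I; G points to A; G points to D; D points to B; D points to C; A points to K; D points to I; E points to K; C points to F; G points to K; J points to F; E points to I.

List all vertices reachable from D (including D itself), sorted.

Start at D.
Its neighbours: B, C, I.
Then their neighbours: F, G, H.
Then next layer: A, K.
Nothing further is reachable.

A, B, C, D, F, G, H, I, K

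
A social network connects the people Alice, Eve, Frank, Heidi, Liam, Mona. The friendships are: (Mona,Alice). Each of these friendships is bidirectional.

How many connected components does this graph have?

5

From Alice: component {Alice, Mona}.
From Eve: component {Eve}.
From Frank: component {Frank}.
From Heidi: component {Heidi}.
From Liam: component {Liam}.
That's 5 components.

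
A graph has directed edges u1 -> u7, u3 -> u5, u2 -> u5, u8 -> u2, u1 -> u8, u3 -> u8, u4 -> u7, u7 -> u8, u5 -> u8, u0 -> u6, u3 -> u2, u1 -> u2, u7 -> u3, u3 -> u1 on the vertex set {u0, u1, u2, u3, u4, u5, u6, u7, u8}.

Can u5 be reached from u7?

Explore from u7.
Distance 1: reach u3, u8.
Distance 2: reach u1, u2, u5.
Found u5.

Yes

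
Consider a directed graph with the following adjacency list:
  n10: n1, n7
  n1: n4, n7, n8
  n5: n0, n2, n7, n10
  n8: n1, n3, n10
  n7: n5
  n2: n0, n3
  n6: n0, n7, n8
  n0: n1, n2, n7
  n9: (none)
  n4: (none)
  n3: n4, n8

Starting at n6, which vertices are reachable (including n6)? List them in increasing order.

n0, n1, n2, n3, n4, n5, n6, n7, n8, n10

Start at n6.
Its neighbours: n0, n7, n8.
Then their neighbours: n1, n2, n3, n5, n10.
Then next layer: n4.
Nothing further is reachable.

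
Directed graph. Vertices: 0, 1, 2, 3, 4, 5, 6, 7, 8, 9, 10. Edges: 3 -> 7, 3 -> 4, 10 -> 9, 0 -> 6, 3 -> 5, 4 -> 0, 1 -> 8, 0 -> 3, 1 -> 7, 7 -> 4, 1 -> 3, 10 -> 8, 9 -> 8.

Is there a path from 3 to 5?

Yes

Explore from 3.
Distance 1: reach 4, 5, 7.
Found 5.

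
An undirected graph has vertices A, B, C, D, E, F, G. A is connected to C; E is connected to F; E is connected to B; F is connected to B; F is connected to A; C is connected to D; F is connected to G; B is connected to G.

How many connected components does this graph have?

From A: component {A, B, C, D, E, F, G}.
That's 1 component.

1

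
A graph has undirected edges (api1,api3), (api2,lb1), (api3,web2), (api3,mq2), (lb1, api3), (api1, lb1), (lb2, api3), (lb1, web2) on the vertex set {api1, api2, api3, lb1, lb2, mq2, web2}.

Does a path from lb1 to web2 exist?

Yes

Explore from lb1.
Distance 1: reach api1, api2, api3, web2.
Found web2.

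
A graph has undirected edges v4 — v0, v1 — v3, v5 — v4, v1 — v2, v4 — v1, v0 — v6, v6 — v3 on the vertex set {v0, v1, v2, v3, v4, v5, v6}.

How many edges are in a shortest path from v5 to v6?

3

Distance 0: v5.
Distance 1: v4.
Distance 2: v0, v1.
Distance 3: v2, v3, v6 — contains v6.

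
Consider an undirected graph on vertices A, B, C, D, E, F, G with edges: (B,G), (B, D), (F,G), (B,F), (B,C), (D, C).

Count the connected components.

From A: component {A}.
From B: component {B, C, D, F, G}.
From E: component {E}.
That's 3 components.

3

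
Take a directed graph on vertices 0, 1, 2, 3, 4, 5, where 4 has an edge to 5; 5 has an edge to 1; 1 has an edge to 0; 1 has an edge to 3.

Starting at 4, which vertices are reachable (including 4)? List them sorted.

0, 1, 3, 4, 5

Start at 4.
Its neighbours: 5.
Then their neighbours: 1.
Then next layer: 0, 3.
Nothing further is reachable.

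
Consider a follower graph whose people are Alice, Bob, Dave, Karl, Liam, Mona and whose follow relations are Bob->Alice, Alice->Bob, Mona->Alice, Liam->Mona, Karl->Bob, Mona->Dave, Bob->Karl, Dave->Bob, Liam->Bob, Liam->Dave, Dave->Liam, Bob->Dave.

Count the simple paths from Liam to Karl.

Liam→Bob→Karl
Liam→Dave→Bob→Karl
Liam→Mona→Alice→Bob→Karl
Liam→Mona→Dave→Bob→Karl

4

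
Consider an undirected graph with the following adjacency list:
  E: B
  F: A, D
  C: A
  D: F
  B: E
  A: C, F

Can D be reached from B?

Explore from B.
Distance 1: reach E.
The search is exhausted without reaching D; it lies in a different component.

No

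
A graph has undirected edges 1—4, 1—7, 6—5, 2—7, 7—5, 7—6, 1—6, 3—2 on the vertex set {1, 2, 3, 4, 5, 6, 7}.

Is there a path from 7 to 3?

Explore from 7.
Distance 1: reach 1, 2, 5, 6.
Distance 2: reach 3, 4.
Found 3.

Yes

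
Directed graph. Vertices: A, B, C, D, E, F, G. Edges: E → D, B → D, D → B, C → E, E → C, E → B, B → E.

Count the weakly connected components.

From A: component {A}.
From B: component {B, C, D, E}.
From F: component {F}.
From G: component {G}.
That's 4 components.

4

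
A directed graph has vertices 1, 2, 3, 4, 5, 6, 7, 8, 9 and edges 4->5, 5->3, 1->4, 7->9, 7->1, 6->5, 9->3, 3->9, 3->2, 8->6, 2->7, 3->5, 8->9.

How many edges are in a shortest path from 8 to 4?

6

Distance 0: 8.
Distance 1: 6, 9.
Distance 2: 3, 5.
Distance 3: 2.
Distance 4: 7.
Distance 5: 1.
Distance 6: 4 — contains 4.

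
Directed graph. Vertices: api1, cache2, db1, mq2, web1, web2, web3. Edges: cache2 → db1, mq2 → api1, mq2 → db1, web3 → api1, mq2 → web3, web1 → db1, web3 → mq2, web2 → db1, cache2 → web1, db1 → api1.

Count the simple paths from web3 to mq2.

1

web3→mq2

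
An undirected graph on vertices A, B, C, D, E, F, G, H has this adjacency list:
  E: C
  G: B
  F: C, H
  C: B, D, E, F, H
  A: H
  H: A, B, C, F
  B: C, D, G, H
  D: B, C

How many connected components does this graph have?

From A: component {A, B, C, D, E, F, G, H}.
That's 1 component.

1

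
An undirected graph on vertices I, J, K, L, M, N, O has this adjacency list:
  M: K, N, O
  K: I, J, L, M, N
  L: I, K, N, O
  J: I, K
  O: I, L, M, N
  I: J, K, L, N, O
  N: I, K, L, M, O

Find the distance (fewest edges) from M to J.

2

Distance 0: M.
Distance 1: K, N, O.
Distance 2: I, J, L — contains J.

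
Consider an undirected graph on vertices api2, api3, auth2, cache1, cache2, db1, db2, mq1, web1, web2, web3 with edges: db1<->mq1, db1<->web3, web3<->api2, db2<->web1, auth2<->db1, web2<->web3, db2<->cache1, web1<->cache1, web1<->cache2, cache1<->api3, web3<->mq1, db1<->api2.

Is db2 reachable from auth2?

No

Explore from auth2.
Distance 1: reach db1.
Distance 2: reach api2, mq1, web3.
Distance 3: reach web2.
The search is exhausted without reaching db2; it lies in a different component.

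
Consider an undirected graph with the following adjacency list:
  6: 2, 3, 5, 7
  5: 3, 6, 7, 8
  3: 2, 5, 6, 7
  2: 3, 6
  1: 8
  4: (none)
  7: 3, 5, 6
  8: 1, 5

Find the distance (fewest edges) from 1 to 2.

4

Distance 0: 1.
Distance 1: 8.
Distance 2: 5.
Distance 3: 3, 6, 7.
Distance 4: 2 — contains 2.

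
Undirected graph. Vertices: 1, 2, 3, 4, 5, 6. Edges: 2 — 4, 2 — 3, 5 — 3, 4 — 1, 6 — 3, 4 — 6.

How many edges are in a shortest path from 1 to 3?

3

Distance 0: 1.
Distance 1: 4.
Distance 2: 2, 6.
Distance 3: 3 — contains 3.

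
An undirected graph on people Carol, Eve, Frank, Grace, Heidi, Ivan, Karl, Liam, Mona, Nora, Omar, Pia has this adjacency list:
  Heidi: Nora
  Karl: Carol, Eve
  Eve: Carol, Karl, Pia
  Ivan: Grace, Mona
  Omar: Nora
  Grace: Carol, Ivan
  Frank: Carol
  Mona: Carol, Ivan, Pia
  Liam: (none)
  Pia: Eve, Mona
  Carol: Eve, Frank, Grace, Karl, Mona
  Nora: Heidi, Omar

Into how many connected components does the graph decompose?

3

From Carol: component {Carol, Eve, Frank, Grace, Ivan, Karl, Mona, Pia}.
From Heidi: component {Heidi, Nora, Omar}.
From Liam: component {Liam}.
That's 3 components.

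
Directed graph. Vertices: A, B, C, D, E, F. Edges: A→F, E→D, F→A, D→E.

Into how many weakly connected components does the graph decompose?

From A: component {A, F}.
From B: component {B}.
From C: component {C}.
From D: component {D, E}.
That's 4 components.

4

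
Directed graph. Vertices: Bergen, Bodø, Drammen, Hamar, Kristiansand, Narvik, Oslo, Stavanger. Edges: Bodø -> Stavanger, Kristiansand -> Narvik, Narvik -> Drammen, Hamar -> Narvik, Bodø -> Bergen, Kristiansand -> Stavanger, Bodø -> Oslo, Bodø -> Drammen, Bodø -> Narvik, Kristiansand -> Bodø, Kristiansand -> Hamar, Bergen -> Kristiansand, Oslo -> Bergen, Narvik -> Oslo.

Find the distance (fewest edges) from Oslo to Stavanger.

Distance 0: Oslo.
Distance 1: Bergen.
Distance 2: Kristiansand.
Distance 3: Bodø, Hamar, Narvik, Stavanger — contains Stavanger.

3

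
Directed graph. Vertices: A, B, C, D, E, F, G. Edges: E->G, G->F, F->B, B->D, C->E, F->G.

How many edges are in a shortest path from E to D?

4

Distance 0: E.
Distance 1: G.
Distance 2: F.
Distance 3: B.
Distance 4: D — contains D.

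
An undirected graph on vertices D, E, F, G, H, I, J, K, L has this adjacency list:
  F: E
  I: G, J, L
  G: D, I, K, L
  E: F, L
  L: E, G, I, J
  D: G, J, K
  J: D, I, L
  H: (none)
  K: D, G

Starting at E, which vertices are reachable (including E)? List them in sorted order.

D, E, F, G, I, J, K, L

Start at E.
Its neighbours: F, L.
Then their neighbours: G, I, J.
Then next layer: D, K.
Nothing further is reachable.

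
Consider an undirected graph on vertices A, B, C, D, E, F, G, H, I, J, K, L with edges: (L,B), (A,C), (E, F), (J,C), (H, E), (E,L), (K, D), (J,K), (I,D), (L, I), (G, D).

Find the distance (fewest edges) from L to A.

6

Distance 0: L.
Distance 1: B, E, I.
Distance 2: D, F, H.
Distance 3: G, K.
Distance 4: J.
Distance 5: C.
Distance 6: A — contains A.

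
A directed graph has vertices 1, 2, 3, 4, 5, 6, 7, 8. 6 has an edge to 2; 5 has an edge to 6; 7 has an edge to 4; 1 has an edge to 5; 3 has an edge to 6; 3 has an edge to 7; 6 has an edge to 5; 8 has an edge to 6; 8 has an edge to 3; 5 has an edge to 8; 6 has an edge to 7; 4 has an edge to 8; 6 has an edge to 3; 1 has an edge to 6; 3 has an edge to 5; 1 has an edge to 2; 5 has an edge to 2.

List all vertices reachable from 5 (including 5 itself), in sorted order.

Start at 5.
Its neighbours: 2, 6, 8.
Then their neighbours: 3, 7.
Then next layer: 4.
Nothing further is reachable.

2, 3, 4, 5, 6, 7, 8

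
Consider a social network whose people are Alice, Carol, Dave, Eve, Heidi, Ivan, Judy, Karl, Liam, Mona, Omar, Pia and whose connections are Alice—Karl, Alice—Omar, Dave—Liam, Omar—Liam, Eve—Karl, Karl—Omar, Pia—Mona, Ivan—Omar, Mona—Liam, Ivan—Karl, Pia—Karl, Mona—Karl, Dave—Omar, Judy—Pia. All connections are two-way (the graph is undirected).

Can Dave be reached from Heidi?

Heidi has no edges, so nothing is reachable from it.

No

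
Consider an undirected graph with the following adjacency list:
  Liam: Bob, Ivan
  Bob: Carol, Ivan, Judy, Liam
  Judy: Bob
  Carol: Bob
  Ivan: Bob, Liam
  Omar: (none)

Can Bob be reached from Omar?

No

Omar has no edges, so nothing is reachable from it.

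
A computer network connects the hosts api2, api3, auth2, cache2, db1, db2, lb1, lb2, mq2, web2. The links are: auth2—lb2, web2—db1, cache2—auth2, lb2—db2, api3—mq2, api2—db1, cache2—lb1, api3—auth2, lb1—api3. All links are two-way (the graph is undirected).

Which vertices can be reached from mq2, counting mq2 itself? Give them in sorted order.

api3, auth2, cache2, db2, lb1, lb2, mq2

Start at mq2.
Its neighbours: api3.
Then their neighbours: auth2, lb1.
Then next layer: cache2, lb2.
Then next layer: db2.
Nothing further is reachable.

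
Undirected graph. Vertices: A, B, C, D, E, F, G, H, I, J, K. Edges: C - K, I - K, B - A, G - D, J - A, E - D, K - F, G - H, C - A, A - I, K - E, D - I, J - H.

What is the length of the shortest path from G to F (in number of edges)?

Distance 0: G.
Distance 1: D, H.
Distance 2: E, I, J.
Distance 3: A, K.
Distance 4: B, C, F — contains F.

4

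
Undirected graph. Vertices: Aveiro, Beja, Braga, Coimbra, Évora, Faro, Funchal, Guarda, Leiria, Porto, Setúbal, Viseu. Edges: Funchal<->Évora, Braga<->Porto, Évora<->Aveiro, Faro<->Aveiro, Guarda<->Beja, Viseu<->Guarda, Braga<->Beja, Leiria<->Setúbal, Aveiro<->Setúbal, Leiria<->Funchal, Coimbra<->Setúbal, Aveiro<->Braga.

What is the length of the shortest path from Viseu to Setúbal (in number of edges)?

Distance 0: Viseu.
Distance 1: Guarda.
Distance 2: Beja.
Distance 3: Braga.
Distance 4: Aveiro, Porto.
Distance 5: Évora, Faro, Setúbal — contains Setúbal.

5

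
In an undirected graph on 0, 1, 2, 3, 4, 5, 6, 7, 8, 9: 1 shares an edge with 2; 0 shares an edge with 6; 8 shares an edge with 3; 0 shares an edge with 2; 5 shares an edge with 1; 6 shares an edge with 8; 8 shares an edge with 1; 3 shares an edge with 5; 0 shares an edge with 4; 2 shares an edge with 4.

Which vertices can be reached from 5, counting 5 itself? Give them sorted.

Start at 5.
Its neighbours: 1, 3.
Then their neighbours: 2, 8.
Then next layer: 0, 4, 6.
Nothing further is reachable.

0, 1, 2, 3, 4, 5, 6, 8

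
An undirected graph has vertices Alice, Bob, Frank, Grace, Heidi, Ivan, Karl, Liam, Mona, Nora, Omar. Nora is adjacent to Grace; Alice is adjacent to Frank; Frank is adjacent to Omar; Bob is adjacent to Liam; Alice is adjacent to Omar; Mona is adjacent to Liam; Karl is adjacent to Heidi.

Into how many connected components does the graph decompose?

5

From Alice: component {Alice, Frank, Omar}.
From Bob: component {Bob, Liam, Mona}.
From Grace: component {Grace, Nora}.
From Heidi: component {Heidi, Karl}.
From Ivan: component {Ivan}.
That's 5 components.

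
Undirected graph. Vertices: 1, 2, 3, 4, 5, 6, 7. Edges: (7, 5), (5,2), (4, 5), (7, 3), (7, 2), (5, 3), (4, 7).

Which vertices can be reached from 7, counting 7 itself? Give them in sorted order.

2, 3, 4, 5, 7

Start at 7.
Its neighbours: 2, 3, 4, 5.
Nothing further is reachable.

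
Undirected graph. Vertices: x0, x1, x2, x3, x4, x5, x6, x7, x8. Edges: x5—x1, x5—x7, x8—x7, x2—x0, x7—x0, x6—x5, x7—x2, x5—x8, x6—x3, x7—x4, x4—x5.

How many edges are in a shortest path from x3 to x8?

Distance 0: x3.
Distance 1: x6.
Distance 2: x5.
Distance 3: x1, x4, x7, x8 — contains x8.

3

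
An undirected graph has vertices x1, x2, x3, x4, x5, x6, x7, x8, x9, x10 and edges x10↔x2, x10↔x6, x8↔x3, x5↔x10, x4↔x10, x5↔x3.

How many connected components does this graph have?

From x1: component {x1}.
From x2: component {x2, x3, x4, x5, x6, x8, x10}.
From x7: component {x7}.
From x9: component {x9}.
That's 4 components.

4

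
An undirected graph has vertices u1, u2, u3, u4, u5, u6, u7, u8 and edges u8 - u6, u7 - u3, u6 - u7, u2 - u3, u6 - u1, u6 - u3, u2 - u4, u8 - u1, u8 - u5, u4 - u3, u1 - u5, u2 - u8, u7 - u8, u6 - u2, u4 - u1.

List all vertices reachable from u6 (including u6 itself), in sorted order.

Start at u6.
Its neighbours: u1, u2, u3, u7, u8.
Then their neighbours: u4, u5.
Every vertex is now reached.

u1, u2, u3, u4, u5, u6, u7, u8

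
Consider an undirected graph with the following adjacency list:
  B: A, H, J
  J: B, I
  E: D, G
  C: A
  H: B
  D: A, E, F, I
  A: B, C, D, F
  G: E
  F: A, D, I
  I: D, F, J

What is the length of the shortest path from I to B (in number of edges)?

Distance 0: I.
Distance 1: D, F, J.
Distance 2: A, B, E — contains B.

2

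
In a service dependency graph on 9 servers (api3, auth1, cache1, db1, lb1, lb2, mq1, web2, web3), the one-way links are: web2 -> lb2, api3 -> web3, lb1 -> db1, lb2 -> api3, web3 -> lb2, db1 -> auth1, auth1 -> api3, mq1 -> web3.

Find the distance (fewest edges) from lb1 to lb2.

Distance 0: lb1.
Distance 1: db1.
Distance 2: auth1.
Distance 3: api3.
Distance 4: web3.
Distance 5: lb2 — contains lb2.

5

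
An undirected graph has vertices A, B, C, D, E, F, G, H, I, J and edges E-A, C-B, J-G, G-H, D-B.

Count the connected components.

From A: component {A, E}.
From B: component {B, C, D}.
From F: component {F}.
From G: component {G, H, J}.
From I: component {I}.
That's 5 components.

5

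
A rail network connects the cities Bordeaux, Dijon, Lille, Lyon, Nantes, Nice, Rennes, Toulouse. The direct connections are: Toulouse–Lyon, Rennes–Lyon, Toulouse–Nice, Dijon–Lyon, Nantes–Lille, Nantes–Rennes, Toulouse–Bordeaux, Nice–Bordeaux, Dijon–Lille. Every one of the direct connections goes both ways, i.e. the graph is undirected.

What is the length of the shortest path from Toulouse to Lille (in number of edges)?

Distance 0: Toulouse.
Distance 1: Bordeaux, Lyon, Nice.
Distance 2: Dijon, Rennes.
Distance 3: Lille, Nantes — contains Lille.

3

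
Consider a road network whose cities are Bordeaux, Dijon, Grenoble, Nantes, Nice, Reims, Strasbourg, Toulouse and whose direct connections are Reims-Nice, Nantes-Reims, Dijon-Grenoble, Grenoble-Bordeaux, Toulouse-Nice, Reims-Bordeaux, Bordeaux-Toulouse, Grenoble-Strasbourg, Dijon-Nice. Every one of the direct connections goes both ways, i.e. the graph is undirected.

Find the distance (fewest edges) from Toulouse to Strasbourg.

3

Distance 0: Toulouse.
Distance 1: Bordeaux, Nice.
Distance 2: Dijon, Grenoble, Reims.
Distance 3: Nantes, Strasbourg — contains Strasbourg.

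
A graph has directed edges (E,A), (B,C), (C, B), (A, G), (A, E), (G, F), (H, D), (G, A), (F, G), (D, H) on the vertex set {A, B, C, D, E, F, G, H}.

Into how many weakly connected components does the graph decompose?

3

From A: component {A, E, F, G}.
From B: component {B, C}.
From D: component {D, H}.
That's 3 components.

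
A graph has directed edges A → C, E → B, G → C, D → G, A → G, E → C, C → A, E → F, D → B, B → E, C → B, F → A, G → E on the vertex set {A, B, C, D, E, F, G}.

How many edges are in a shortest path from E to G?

3

Distance 0: E.
Distance 1: B, C, F.
Distance 2: A.
Distance 3: G — contains G.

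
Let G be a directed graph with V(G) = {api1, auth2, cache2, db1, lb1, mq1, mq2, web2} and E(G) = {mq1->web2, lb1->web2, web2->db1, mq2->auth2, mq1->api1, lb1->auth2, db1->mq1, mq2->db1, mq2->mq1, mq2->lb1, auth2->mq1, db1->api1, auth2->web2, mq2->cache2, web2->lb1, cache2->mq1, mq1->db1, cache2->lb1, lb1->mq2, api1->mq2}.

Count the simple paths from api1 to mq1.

api1→mq2→auth2→mq1
api1→mq2→auth2→web2→db1→mq1
api1→mq2→cache2→lb1→auth2→mq1
api1→mq2→cache2→lb1→auth2→web2→db1→mq1
api1→mq2→cache2→lb1→web2→db1→mq1
api1→mq2→cache2→mq1
api1→mq2→db1→mq1
api1→mq2→lb1→auth2→mq1
api1→mq2→lb1→auth2→web2→db1→mq1
api1→mq2→lb1→web2→db1→mq1
api1→mq2→mq1

11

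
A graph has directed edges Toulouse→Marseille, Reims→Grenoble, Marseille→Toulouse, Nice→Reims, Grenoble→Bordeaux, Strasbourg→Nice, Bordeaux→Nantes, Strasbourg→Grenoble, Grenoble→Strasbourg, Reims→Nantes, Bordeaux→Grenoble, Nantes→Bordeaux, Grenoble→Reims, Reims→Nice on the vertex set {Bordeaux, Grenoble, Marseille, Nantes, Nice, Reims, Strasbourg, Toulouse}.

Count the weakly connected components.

From Bordeaux: component {Bordeaux, Grenoble, Nantes, Nice, Reims, Strasbourg}.
From Marseille: component {Marseille, Toulouse}.
That's 2 components.

2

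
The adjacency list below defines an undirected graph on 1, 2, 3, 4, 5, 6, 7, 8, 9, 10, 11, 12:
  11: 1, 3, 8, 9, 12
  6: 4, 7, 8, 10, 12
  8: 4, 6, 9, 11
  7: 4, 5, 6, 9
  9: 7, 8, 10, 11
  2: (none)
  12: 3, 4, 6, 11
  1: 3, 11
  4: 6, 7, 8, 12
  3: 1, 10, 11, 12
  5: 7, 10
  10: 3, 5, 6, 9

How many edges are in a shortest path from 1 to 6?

3

Distance 0: 1.
Distance 1: 3, 11.
Distance 2: 8, 9, 10, 12.
Distance 3: 4, 5, 6, 7 — contains 6.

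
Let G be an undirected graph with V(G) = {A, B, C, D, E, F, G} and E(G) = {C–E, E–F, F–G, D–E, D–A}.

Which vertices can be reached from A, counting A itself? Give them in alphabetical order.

Start at A.
Its neighbours: D.
Then their neighbours: E.
Then next layer: C, F.
Then next layer: G.
Nothing further is reachable.

A, C, D, E, F, G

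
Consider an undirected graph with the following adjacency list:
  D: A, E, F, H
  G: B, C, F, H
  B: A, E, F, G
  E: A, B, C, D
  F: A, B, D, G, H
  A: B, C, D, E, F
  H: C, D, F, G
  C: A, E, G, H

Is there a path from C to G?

Explore from C.
Distance 1: reach A, E, G, H.
Found G.

Yes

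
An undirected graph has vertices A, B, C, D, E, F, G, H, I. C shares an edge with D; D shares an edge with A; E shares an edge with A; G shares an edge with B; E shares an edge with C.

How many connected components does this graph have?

5

From A: component {A, C, D, E}.
From B: component {B, G}.
From F: component {F}.
From H: component {H}.
From I: component {I}.
That's 5 components.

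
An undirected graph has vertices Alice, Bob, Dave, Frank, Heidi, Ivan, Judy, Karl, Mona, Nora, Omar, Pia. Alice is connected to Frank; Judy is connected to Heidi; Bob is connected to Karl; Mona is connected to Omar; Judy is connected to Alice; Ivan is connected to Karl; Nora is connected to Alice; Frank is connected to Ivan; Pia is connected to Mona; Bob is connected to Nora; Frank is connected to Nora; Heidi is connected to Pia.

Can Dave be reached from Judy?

No

Explore from Judy.
Distance 1: reach Alice, Heidi.
Distance 2: reach Frank, Nora, Pia.
Distance 3: reach Bob, Ivan, Mona.
Distance 4: reach Karl, Omar.
The search is exhausted without reaching Dave; it lies in a different component.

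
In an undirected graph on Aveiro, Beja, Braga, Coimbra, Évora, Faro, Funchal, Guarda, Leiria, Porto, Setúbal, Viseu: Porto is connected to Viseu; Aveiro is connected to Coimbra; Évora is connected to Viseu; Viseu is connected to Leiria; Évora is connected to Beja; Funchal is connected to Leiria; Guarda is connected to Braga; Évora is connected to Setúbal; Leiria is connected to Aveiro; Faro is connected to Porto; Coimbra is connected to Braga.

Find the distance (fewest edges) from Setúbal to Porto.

3

Distance 0: Setúbal.
Distance 1: Évora.
Distance 2: Beja, Viseu.
Distance 3: Leiria, Porto — contains Porto.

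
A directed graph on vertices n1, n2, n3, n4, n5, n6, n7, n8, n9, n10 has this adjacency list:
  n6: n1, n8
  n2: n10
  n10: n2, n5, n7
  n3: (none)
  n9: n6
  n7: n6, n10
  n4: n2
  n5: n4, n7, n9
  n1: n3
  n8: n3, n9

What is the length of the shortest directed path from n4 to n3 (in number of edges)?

6

Distance 0: n4.
Distance 1: n2.
Distance 2: n10.
Distance 3: n5, n7.
Distance 4: n6, n9.
Distance 5: n1, n8.
Distance 6: n3 — contains n3.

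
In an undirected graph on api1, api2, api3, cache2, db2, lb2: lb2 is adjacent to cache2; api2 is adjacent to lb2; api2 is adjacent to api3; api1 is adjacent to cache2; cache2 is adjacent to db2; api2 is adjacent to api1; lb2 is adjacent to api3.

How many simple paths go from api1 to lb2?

3

api1–api2–api3–lb2
api1–api2–lb2
api1–cache2–lb2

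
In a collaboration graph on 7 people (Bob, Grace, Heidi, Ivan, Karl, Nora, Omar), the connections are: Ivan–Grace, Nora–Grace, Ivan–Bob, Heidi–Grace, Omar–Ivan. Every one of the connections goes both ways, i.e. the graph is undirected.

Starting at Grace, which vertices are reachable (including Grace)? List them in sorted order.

Bob, Grace, Heidi, Ivan, Nora, Omar

Start at Grace.
Its neighbours: Heidi, Ivan, Nora.
Then their neighbours: Bob, Omar.
Nothing further is reachable.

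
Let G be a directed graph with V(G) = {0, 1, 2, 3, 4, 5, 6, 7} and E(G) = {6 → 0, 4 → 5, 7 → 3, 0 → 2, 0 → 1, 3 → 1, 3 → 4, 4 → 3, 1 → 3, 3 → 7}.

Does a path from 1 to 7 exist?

Explore from 1.
Distance 1: reach 3.
Distance 2: reach 4, 7.
Found 7.

Yes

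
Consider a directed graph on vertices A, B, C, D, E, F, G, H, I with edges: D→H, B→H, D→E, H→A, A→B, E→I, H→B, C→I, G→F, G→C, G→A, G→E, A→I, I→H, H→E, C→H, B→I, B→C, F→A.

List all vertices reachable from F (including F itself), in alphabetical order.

Start at F.
Its neighbours: A.
Then their neighbours: B, I.
Then next layer: C, H.
Then next layer: E.
Nothing further is reachable.

A, B, C, E, F, H, I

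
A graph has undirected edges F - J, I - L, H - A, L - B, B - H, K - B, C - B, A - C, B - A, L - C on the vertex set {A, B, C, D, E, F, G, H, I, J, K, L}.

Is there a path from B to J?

No

Explore from B.
Distance 1: reach A, C, H, K, L.
Distance 2: reach I.
The search is exhausted without reaching J; it lies in a different component.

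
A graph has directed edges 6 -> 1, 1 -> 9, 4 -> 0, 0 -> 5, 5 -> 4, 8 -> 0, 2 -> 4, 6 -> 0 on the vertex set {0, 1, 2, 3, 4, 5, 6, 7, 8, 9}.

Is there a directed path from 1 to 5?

Explore from 1.
Distance 1: reach 9.
The search from 1 is exhausted; no directed path reaches 5.

No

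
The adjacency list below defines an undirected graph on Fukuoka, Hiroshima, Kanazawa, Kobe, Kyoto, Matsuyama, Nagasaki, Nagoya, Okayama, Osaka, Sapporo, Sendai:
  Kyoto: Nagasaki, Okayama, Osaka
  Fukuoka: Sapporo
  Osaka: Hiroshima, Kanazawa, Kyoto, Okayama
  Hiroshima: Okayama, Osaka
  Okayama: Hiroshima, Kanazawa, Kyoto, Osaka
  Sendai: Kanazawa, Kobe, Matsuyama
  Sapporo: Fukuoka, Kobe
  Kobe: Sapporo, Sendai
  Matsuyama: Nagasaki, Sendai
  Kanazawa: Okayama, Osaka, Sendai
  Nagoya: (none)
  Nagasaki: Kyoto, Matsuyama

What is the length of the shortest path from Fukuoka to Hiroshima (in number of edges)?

Distance 0: Fukuoka.
Distance 1: Sapporo.
Distance 2: Kobe.
Distance 3: Sendai.
Distance 4: Kanazawa, Matsuyama.
Distance 5: Nagasaki, Okayama, Osaka.
Distance 6: Hiroshima, Kyoto — contains Hiroshima.

6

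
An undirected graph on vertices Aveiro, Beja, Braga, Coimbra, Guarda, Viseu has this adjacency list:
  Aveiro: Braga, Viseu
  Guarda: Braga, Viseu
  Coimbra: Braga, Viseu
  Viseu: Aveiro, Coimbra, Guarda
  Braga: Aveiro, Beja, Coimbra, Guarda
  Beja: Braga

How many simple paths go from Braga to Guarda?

3

Braga–Aveiro–Viseu–Guarda
Braga–Coimbra–Viseu–Guarda
Braga–Guarda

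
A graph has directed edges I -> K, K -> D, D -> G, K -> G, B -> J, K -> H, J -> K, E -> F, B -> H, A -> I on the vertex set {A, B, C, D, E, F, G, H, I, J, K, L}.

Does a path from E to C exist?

No

Explore from E.
Distance 1: reach F.
The search from E is exhausted; no directed path reaches C.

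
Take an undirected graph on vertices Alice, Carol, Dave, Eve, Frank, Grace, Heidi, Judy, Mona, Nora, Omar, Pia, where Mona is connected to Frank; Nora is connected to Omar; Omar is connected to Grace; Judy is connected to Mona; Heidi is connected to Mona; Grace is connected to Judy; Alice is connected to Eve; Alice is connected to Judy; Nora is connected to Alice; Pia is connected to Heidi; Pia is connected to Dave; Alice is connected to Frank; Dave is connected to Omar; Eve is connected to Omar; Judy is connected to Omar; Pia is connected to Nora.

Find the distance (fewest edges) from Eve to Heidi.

Distance 0: Eve.
Distance 1: Alice, Omar.
Distance 2: Dave, Frank, Grace, Judy, Nora.
Distance 3: Mona, Pia.
Distance 4: Heidi — contains Heidi.

4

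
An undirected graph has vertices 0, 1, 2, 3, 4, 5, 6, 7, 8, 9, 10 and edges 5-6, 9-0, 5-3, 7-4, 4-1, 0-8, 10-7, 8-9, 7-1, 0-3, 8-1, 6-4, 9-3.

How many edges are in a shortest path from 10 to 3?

5

Distance 0: 10.
Distance 1: 7.
Distance 2: 1, 4.
Distance 3: 6, 8.
Distance 4: 0, 5, 9.
Distance 5: 3 — contains 3.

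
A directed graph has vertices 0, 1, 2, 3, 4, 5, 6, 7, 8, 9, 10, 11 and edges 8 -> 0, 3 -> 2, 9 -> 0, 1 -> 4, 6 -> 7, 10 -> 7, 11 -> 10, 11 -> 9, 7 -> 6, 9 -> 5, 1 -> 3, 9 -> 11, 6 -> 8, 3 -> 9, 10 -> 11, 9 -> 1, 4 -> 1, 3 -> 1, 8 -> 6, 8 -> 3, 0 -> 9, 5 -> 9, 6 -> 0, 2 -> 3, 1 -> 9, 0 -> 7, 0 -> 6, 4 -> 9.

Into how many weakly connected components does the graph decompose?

1

From 0: component {0, 1, 2, 3, 4, 5, 6, 7, 8, 9, 10, 11}.
That's 1 component.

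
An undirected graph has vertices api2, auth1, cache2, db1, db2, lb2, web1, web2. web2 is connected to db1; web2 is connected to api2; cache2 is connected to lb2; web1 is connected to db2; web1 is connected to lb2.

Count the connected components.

3

From api2: component {api2, db1, web2}.
From auth1: component {auth1}.
From cache2: component {cache2, db2, lb2, web1}.
That's 3 components.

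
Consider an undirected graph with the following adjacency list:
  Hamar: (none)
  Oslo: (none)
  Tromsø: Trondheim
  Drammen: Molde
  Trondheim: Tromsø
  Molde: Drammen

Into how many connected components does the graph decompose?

From Drammen: component {Drammen, Molde}.
From Hamar: component {Hamar}.
From Oslo: component {Oslo}.
From Tromsø: component {Tromsø, Trondheim}.
That's 4 components.

4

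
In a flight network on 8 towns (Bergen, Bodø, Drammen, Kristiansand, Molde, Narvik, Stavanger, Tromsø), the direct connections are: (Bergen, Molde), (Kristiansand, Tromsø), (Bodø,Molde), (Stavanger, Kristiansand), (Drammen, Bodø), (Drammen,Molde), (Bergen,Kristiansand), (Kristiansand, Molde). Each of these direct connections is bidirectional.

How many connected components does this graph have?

From Bergen: component {Bergen, Bodø, Drammen, Kristiansand, Molde, Stavanger, Tromsø}.
From Narvik: component {Narvik}.
That's 2 components.

2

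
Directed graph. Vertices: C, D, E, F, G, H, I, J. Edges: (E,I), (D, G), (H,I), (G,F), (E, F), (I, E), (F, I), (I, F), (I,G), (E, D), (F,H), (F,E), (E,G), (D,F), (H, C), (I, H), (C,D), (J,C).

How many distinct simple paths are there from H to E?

H→C→D→F→E
H→C→D→F→I→E
H→C→D→G→F→E
H→C→D→G→F→I→E
H→I→E
H→I→F→E
H→I→G→F→E

7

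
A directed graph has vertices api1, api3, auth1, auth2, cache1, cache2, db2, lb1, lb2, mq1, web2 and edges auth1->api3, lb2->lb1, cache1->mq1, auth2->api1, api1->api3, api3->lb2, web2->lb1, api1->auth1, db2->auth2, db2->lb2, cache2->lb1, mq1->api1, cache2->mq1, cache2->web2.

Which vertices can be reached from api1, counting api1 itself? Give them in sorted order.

Start at api1.
Its neighbours: api3, auth1.
Then their neighbours: lb2.
Then next layer: lb1.
Nothing further is reachable.

api1, api3, auth1, lb1, lb2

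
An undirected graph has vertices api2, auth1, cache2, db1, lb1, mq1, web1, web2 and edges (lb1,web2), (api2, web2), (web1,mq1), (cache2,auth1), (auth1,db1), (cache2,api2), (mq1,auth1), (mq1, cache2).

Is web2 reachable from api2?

Explore from api2.
Distance 1: reach cache2, web2.
Found web2.

Yes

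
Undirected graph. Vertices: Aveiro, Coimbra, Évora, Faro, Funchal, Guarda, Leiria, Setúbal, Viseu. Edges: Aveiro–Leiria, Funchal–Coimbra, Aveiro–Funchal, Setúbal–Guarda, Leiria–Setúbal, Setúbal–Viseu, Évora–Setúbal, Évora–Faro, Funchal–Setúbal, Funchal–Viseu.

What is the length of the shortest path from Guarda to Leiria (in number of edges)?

Distance 0: Guarda.
Distance 1: Setúbal.
Distance 2: Évora, Funchal, Leiria, Viseu — contains Leiria.

2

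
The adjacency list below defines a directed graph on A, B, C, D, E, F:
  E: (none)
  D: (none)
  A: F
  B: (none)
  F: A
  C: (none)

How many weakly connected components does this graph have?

5

From A: component {A, F}.
From B: component {B}.
From C: component {C}.
From D: component {D}.
From E: component {E}.
That's 5 components.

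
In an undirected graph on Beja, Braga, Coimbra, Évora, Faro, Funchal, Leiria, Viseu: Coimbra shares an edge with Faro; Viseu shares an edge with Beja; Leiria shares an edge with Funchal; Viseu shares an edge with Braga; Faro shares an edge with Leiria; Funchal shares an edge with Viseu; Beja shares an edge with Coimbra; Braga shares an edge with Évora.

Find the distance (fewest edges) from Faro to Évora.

5

Distance 0: Faro.
Distance 1: Coimbra, Leiria.
Distance 2: Beja, Funchal.
Distance 3: Viseu.
Distance 4: Braga.
Distance 5: Évora — contains Évora.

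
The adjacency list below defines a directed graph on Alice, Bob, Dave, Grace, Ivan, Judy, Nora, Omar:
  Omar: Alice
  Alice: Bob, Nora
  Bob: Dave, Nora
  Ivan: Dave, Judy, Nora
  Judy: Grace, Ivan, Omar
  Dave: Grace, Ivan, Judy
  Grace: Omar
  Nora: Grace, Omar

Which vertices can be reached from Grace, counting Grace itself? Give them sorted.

Start at Grace.
Its neighbours: Omar.
Then their neighbours: Alice.
Then next layer: Bob, Nora.
Then next layer: Dave.
Then next layer: Ivan, Judy.
Every vertex is now reached.

Alice, Bob, Dave, Grace, Ivan, Judy, Nora, Omar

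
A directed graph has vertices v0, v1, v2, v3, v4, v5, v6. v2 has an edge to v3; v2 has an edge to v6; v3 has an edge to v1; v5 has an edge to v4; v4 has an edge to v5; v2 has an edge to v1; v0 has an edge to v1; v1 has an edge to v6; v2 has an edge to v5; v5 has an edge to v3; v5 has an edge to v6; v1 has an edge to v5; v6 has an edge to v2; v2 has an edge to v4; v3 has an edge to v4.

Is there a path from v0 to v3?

Explore from v0.
Distance 1: reach v1.
Distance 2: reach v5, v6.
Distance 3: reach v2, v3, v4.
Found v3.

Yes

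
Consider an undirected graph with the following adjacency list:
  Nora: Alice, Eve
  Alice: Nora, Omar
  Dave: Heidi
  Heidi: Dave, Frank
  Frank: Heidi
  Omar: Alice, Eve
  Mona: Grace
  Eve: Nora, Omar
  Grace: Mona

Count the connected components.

3

From Alice: component {Alice, Eve, Nora, Omar}.
From Dave: component {Dave, Frank, Heidi}.
From Grace: component {Grace, Mona}.
That's 3 components.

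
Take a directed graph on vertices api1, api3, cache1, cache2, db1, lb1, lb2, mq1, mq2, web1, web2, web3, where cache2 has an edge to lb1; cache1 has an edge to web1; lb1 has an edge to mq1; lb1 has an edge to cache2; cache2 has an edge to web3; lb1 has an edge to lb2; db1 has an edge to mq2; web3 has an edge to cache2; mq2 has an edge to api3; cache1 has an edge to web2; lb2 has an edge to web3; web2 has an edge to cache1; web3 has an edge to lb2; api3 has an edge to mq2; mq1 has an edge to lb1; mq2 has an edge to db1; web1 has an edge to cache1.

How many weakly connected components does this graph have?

4

From api1: component {api1}.
From api3: component {api3, db1, mq2}.
From cache1: component {cache1, web1, web2}.
From cache2: component {cache2, lb1, lb2, mq1, web3}.
That's 4 components.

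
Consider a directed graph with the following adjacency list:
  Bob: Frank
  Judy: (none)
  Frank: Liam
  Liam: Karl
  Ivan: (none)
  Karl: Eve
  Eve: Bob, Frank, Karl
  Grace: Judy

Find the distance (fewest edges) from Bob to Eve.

Distance 0: Bob.
Distance 1: Frank.
Distance 2: Liam.
Distance 3: Karl.
Distance 4: Eve — contains Eve.

4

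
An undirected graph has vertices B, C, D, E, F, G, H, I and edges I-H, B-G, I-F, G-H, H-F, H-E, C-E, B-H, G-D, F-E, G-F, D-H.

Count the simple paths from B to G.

6

B–G
B–H–D–G
B–H–E–F–G
B–H–F–G
B–H–G
B–H–I–F–G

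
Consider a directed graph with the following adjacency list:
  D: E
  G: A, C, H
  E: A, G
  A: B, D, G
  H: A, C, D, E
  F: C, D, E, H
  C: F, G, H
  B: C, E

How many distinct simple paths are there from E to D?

E→A→B→C→F→D
E→A→B→C→F→H→D
E→A→B→C→G→H→D
E→A→B→C→H→D
E→A→D
E→A→G→C→F→D
E→A→G→C→F→H→D
E→A→G→C→H→D
... and 15 more.

23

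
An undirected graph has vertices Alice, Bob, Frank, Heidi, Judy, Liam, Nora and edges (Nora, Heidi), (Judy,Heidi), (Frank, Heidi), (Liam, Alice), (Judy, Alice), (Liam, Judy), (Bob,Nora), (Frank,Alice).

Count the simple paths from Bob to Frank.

Bob–Nora–Heidi–Frank
Bob–Nora–Heidi–Judy–Alice–Frank
Bob–Nora–Heidi–Judy–Liam–Alice–Frank

3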